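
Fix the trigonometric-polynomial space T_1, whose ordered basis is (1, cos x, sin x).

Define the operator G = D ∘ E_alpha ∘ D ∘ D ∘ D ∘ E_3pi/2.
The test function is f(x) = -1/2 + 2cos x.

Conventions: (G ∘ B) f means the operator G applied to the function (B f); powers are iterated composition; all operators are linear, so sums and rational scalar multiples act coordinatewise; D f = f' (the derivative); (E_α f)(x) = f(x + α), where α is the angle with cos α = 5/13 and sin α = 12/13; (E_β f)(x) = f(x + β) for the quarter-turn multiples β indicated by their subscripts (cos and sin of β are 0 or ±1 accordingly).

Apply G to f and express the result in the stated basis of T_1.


E_3pi/2 f = -1/2 + 2sin x
D E_3pi/2 f = 2cos x
D D E_3pi/2 f = -2sin x
D (D ∘ D ∘ E_3pi/2) f = -2cos x
E_alpha D (D ∘ D ∘ E_3pi/2) f = -(10/13)cos x + (24/13)sin x
D E_alpha D (D ∘ D ∘ E_3pi/2) f = (24/13)cos x + (10/13)sin x

g(x) = (24/13)cos x + (10/13)sin x


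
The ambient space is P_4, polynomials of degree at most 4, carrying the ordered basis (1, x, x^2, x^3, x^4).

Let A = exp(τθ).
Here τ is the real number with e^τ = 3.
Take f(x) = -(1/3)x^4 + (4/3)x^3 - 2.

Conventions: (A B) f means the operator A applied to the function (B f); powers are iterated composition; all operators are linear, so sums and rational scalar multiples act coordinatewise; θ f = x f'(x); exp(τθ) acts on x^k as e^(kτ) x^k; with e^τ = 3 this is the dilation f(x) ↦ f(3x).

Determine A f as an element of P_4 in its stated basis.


the image equals g(x) = -27x^4 + 36x^3 - 2

exp(τθ) x^k = e^(kτ) x^k; with e^τ = 3 this sends x^k to 3^k x^k
x^3 ↦ 27 x^3
x^4 ↦ 81 x^4
applying this coordinatewise to f: exp(τθ) f = -27x^4 + 36x^3 - 2


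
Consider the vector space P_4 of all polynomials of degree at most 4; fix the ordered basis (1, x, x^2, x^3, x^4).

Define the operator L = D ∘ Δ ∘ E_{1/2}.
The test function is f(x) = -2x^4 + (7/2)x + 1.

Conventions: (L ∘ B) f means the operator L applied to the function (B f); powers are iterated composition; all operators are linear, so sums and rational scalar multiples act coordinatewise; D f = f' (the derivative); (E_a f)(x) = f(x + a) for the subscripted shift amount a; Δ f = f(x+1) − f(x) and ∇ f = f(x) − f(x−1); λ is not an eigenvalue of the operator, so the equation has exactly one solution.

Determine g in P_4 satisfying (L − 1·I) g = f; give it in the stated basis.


the image equals g(x) = 2x^4 + 24x^2 + (89/2)x + 73

write g with unknown coordinates in the stated basis and equate coefficients in (L − 1·I) g = f
solving from the highest basis element down gives g = 2x^4 + 24x^2 + (89/2)x + 73
check: L g = 24x^2 + 48x + 74
so L g − 1·g = -2x^4 + (7/2)x + 1 = f ✓


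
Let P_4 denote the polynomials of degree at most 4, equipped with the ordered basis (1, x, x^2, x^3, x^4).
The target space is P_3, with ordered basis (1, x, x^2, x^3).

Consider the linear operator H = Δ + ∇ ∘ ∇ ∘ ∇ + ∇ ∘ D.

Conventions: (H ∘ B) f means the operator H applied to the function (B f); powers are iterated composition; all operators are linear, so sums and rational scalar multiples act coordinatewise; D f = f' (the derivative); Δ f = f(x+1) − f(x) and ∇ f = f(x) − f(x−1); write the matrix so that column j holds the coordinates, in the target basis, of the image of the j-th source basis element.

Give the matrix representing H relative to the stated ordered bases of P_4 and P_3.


the matrix is [[0, 1, 3, 4, -31]; [0, 0, 2, 9, 16]; [0, 0, 0, 3, 18]; [0, 0, 0, 0, 4]] (rows listed top to bottom)

image of 1: 0
image of x: 1
image of x^2: 2x + 3
image of x^3: 3x^2 + 9x + 4
image of x^4: 4x^3 + 18x^2 + 16x - 31
each image's coordinates form column j of the matrix


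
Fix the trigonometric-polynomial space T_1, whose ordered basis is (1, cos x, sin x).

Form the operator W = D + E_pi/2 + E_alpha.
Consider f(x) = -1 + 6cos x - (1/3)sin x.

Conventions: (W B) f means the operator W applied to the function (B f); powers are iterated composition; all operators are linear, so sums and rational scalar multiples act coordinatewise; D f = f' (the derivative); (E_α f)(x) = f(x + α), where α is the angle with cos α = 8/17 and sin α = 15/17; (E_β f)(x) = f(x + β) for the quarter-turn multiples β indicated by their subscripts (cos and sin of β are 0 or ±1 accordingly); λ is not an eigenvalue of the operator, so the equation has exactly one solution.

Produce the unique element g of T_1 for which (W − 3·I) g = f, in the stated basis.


g(x) = 1 - (29/30)cos x + (37/30)sin x

write g with unknown coordinates in the stated basis and equate coefficients in (W − 3·I) g = f
solving from the highest basis element down gives g = 1 - (29/30)cos x + (37/30)sin x
check: W g = 2 + (31/10)cos x + (101/30)sin x
so W g − 3·g = -1 + 6cos x - (1/3)sin x = f ✓


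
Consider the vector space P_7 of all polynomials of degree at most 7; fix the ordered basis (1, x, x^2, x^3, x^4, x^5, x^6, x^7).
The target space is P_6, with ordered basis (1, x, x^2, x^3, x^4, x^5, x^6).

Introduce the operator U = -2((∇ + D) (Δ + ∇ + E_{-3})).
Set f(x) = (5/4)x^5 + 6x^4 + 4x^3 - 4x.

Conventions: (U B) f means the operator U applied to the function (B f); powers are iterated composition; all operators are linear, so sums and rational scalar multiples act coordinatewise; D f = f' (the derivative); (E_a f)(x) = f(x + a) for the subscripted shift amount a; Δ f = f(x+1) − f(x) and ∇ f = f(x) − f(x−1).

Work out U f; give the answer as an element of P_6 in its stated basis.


Δ f = (25/4)x^4 + (73/2)x^3 + (121/2)x^2 + (169/4)x + 29/4
∇ f = (25/4)x^4 + (23/2)x^3 - (23/2)x^2 + (23/4)x - 19/4
E_{-3} f = (5/4)x^5 - (51/4)x^4 + (89/2)x^3 - (99/2)x^2 - (151/4)x + 345/4
(Δ + ∇ + E_{-3}) f = (5/4)x^5 - (1/4)x^4 + (185/2)x^3 - (1/2)x^2 + (41/4)x + 355/4
∇ (Δ + ∇ + E_{-3}) f = (25/4)x^4 - (27/2)x^3 + (583/2)x^2 - (1143/4)x + 419/4
D (Δ + ∇ + E_{-3}) f = (25/4)x^4 - x^3 + (555/2)x^2 - x + 41/4
(∇ + D) (Δ + ∇ + E_{-3}) f = (25/2)x^4 - (29/2)x^3 + 569x^2 - (1147/4)x + 115
(-2((∇ + D) (Δ + ∇ + E_{-3}))) f = -25x^4 + 29x^3 - 1138x^2 + (1147/2)x - 230

the image equals g(x) = -25x^4 + 29x^3 - 1138x^2 + (1147/2)x - 230


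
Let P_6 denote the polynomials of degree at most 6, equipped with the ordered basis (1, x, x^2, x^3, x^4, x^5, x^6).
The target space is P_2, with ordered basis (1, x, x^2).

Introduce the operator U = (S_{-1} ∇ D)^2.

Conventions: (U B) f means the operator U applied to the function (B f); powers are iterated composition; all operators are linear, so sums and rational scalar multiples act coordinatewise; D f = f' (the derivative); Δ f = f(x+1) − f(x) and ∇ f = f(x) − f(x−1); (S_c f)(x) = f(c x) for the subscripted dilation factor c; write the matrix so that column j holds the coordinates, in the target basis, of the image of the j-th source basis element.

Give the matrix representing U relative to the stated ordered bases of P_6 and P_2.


image of 1: 0
image of x: 0
image of x^2: 0
image of x^3: 0
image of x^4: 24
image of x^5: 120x
image of x^6: 360x^2 + 60
each image's coordinates form column j of the matrix

the matrix is [[0, 0, 0, 0, 24, 0, 60]; [0, 0, 0, 0, 0, 120, 0]; [0, 0, 0, 0, 0, 0, 360]] (rows listed top to bottom)


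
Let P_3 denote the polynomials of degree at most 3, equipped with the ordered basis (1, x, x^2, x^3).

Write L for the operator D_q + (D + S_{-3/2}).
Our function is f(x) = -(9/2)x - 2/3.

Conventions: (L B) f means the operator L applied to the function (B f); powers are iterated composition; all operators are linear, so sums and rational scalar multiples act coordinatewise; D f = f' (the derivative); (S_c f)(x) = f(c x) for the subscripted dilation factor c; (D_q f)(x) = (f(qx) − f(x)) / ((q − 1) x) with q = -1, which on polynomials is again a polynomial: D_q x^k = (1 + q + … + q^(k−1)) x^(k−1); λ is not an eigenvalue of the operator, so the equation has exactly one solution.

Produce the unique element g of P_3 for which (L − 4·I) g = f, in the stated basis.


write g with unknown coordinates in the stated basis and equate coefficients in (L − 4·I) g = f
solving from the highest basis element down gives g = (9/11)x + 76/99
check: L g = -(27/22)x + 238/99
so L g − 4·g = -(9/2)x - 2/3 = f ✓

g(x) = (9/11)x + 76/99


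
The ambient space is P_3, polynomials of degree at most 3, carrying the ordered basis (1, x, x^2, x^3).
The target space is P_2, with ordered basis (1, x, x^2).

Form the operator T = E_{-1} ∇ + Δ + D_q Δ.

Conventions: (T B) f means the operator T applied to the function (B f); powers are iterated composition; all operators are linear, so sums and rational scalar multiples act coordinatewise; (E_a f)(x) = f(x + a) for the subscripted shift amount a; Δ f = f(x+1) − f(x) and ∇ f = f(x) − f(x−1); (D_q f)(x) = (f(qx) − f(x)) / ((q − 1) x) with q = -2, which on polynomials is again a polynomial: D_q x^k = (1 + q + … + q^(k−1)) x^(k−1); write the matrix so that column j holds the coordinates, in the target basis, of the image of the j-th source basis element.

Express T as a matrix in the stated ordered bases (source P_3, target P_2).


image of 1: 0
image of x: 2
image of x^2: 4x
image of x^3: 6x^2 - 9x + 11
each image's coordinates form column j of the matrix

the matrix is [[0, 2, 0, 11]; [0, 0, 4, -9]; [0, 0, 0, 6]] (rows listed top to bottom)


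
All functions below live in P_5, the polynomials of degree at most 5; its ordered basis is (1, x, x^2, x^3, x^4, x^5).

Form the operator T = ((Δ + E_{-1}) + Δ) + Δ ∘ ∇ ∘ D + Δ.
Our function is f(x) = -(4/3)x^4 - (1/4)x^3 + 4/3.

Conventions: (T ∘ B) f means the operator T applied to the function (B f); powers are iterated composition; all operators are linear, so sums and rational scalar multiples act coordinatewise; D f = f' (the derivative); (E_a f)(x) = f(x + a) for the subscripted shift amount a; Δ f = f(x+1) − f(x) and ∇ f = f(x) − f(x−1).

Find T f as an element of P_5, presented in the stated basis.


Δ f = -(16/3)x^3 - (35/4)x^2 - (73/12)x - 19/12
E_{-1} f = -(4/3)x^4 + (61/12)x^3 - (29/4)x^2 + (55/12)x + 1/4
(Δ + E_{-1}) f = -(4/3)x^4 - (1/4)x^3 - 16x^2 - (3/2)x - 4/3
Δ f = -(16/3)x^3 - (35/4)x^2 - (73/12)x - 19/12
((Δ + E_{-1}) + Δ) f = -(4/3)x^4 - (67/12)x^3 - (99/4)x^2 - (91/12)x - 35/12
D f = -(16/3)x^3 - (3/4)x^2
∇ D f = -16x^2 + (29/2)x - 55/12
Δ ∇ D f = -32x - 3/2
Δ f = -(16/3)x^3 - (35/4)x^2 - (73/12)x - 19/12
(((Δ + E_{-1}) + Δ) + Δ ∘ ∇ ∘ D + Δ) f = -(4/3)x^4 - (131/12)x^3 - (67/2)x^2 - (137/3)x - 6

g(x) = -(4/3)x^4 - (131/12)x^3 - (67/2)x^2 - (137/3)x - 6


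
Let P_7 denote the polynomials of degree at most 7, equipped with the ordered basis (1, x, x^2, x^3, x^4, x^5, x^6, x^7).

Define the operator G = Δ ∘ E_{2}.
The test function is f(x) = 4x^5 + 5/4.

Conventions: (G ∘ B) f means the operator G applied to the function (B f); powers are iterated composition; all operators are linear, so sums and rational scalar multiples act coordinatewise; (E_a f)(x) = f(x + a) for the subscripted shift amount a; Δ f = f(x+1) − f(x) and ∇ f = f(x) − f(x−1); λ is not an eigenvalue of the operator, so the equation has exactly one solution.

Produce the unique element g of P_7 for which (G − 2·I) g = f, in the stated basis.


g(x) = -2x^5 - 5x^4 - 60x^3 - 355x^2 - 1320x - 19933/8

write g with unknown coordinates in the stated basis and equate coefficients in (G − 2·I) g = f
solving from the highest basis element down gives g = -2x^5 - 5x^4 - 60x^3 - 355x^2 - 1320x - 19933/8
check: G g = -10x^4 - 120x^3 - 710x^2 - 2640x - 4982
so G g − 2·g = 4x^5 + 5/4 = f ✓


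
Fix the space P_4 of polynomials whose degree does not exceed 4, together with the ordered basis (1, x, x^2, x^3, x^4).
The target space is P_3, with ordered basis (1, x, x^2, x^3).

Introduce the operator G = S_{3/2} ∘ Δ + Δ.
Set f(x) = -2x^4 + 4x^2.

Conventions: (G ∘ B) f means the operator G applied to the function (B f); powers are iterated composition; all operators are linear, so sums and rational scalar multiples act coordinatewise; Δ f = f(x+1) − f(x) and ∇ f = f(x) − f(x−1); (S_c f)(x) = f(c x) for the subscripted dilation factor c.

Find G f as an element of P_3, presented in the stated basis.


Δ f = -8x^3 - 12x^2 + 2
S_{3/2} Δ f = -27x^3 - 27x^2 + 2
Δ f = -8x^3 - 12x^2 + 2
(S_{3/2} ∘ Δ + Δ) f = -35x^3 - 39x^2 + 4

the result is g(x) = -35x^3 - 39x^2 + 4


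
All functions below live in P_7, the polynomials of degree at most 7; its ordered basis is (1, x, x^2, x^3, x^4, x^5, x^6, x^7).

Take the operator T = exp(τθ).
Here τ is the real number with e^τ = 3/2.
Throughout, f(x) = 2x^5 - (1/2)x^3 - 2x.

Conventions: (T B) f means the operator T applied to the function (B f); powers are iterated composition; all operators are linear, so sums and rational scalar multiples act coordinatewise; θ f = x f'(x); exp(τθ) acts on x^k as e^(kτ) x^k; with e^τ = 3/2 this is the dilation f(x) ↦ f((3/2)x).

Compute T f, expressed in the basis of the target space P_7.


exp(τθ) x^k = e^(kτ) x^k; with e^τ = 3/2 this sends x^k to (3/2)^k x^k
x ↦ 3/2 x
x^3 ↦ 27/8 x^3
x^5 ↦ 243/32 x^5
applying this coordinatewise to f: exp(τθ) f = (243/16)x^5 - (27/16)x^3 - 3x

the image equals g(x) = (243/16)x^5 - (27/16)x^3 - 3x


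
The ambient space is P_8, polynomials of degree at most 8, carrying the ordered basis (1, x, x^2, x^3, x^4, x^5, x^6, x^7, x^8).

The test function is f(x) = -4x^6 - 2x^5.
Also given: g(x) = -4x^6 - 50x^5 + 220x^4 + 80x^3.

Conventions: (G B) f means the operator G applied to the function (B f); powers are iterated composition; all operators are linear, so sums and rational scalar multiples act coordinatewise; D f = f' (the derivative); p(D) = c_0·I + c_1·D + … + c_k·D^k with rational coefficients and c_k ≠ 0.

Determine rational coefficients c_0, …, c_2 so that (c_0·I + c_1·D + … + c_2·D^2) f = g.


p(D) = I + 2·D − 2·D^2, i.e. c_0 = 1, c_1 = 2, c_2 = -2

D^0 f = -4x^6 - 2x^5
D^1 f = -24x^5 - 10x^4
D^2 f = -120x^4 - 40x^3
matching coefficients of g against c_0 f + c_1 Df + … from the top degree down determines the c_i
solution: c_0 = 1, c_1 = 2, c_2 = -2


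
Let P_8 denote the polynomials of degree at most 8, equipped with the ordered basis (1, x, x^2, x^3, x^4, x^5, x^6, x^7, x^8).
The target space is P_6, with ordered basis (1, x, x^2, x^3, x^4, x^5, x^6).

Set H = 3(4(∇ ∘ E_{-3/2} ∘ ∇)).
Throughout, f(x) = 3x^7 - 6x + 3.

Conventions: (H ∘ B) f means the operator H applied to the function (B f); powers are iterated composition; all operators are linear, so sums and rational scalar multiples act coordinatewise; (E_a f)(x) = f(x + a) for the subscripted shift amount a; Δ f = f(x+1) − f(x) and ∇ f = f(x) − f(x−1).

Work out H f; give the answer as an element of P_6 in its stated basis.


g(x) = 1512x^5 - 18900x^4 + 97020x^3 - 255150x^2 + (686133/2)x - 753165/4

∇ f = 21x^6 - 63x^5 + 105x^4 - 105x^3 + 63x^2 - 21x - 3
E_{-3/2} ∇ f = 21x^6 - 252x^5 + (5145/4)x^4 - 3570x^3 + (90783/16)x^2 - (19551/4)x + 113523/64
∇ E_{-3/2} ∇ f = 126x^5 - 1575x^4 + 8085x^3 - (42525/2)x^2 + (228711/8)x - 251055/16
(4(∇ ∘ E_{-3/2} ∘ ∇)) f = 504x^5 - 6300x^4 + 32340x^3 - 85050x^2 + (228711/2)x - 251055/4
(3(4(∇ ∘ E_{-3/2} ∘ ∇))) f = 1512x^5 - 18900x^4 + 97020x^3 - 255150x^2 + (686133/2)x - 753165/4


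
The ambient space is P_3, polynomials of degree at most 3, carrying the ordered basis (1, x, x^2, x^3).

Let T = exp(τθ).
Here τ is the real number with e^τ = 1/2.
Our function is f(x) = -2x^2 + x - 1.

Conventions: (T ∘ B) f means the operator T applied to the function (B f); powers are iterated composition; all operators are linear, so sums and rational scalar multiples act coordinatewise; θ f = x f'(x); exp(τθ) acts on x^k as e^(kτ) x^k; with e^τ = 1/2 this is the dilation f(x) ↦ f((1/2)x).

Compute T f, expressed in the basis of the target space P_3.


the result is g(x) = -(1/2)x^2 + (1/2)x - 1

exp(τθ) x^k = e^(kτ) x^k; with e^τ = 1/2 this sends x^k to (1/2)^k x^k
x ↦ 1/2 x
x^2 ↦ 1/4 x^2
applying this coordinatewise to f: exp(τθ) f = -(1/2)x^2 + (1/2)x - 1


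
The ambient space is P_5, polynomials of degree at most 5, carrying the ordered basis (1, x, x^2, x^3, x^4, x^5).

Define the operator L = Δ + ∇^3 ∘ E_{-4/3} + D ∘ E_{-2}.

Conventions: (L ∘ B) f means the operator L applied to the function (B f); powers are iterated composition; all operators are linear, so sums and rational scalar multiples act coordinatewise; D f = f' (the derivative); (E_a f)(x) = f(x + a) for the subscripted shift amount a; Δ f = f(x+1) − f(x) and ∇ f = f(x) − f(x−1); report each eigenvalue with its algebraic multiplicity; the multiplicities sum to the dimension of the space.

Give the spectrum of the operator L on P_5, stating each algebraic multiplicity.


λ = 0 (multiplicity 6)

image of 1: 0
image of x: 2
image of x^2: 4x - 3
image of x^3: 6x^2 - 9x + 19
image of x^4: 8x^3 - 18x^2 + 76x - 99
image of x^5: 10x^4 - 30x^3 + 190x^2 - 495x + 1733/3
the matrix is upper triangular; its diagonal is (0, 0, 0, 0, 0, 0)
for a triangular matrix the eigenvalues are the diagonal entries, with algebraic multiplicity their repetition count


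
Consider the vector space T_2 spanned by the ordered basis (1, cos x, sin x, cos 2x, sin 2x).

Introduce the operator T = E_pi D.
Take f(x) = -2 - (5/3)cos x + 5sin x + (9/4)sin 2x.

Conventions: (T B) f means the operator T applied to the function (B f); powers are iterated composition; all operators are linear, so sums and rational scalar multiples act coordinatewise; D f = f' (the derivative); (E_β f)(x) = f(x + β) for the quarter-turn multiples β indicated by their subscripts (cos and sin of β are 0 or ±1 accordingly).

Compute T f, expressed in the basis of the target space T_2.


D f = 5cos x + (5/3)sin x + (9/2)cos 2x
E_pi D f = -5cos x - (5/3)sin x + (9/2)cos 2x

g(x) = -5cos x - (5/3)sin x + (9/2)cos 2x


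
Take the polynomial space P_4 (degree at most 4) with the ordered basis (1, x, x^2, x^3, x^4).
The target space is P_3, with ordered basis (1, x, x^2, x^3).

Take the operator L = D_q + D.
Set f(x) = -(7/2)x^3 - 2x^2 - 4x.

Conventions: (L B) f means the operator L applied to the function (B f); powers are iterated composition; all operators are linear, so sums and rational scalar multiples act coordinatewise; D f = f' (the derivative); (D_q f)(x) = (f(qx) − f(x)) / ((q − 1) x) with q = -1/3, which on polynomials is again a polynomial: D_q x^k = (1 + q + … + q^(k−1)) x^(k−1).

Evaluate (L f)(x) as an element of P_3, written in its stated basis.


g(x) = -(119/9)x^2 - (16/3)x - 8

D_q f = -(49/18)x^2 - (4/3)x - 4
D f = -(21/2)x^2 - 4x - 4
(D_q + D) f = -(119/9)x^2 - (16/3)x - 8


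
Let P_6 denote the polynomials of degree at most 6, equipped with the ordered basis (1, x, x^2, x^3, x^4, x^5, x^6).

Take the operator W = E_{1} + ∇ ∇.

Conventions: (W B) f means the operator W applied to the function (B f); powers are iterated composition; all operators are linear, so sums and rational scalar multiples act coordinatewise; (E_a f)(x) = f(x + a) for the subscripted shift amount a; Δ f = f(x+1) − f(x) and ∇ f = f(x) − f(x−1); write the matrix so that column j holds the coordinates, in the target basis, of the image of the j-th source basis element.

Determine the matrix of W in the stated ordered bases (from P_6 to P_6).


image of 1: 1
image of x: x + 1
image of x^2: x^2 + 2x + 3
image of x^3: x^3 + 3x^2 + 9x - 5
image of x^4: x^4 + 4x^3 + 18x^2 - 20x + 15
image of x^5: x^5 + 5x^4 + 30x^3 - 50x^2 + 75x - 29
image of x^6: x^6 + 6x^5 + 45x^4 - 100x^3 + 225x^2 - 174x + 63
each image's coordinates form column j of the matrix

the matrix is [[1, 1, 3, -5, 15, -29, 63]; [0, 1, 2, 9, -20, 75, -174]; [0, 0, 1, 3, 18, -50, 225]; [0, 0, 0, 1, 4, 30, -100]; [0, 0, 0, 0, 1, 5, 45]; [0, 0, 0, 0, 0, 1, 6]; [0, 0, 0, 0, 0, 0, 1]] (rows listed top to bottom)


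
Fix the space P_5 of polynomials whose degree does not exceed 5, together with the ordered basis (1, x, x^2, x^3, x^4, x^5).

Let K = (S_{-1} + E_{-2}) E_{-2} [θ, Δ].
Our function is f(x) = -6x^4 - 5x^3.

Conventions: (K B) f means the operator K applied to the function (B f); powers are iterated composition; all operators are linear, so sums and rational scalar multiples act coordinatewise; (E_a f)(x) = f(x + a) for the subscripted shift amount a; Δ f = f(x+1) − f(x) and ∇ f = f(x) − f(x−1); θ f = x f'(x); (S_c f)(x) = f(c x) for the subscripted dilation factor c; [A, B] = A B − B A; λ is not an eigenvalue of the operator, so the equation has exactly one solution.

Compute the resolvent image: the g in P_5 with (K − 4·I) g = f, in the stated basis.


write g with unknown coordinates in the stated basis and equate coefficients in (K − 4·I) g = f
solving from the highest basis element down gives g = (3/2)x^4 + (5/4)x^3 + (129/8)x^2 - (129/4)x + 81
check: K g = (129/2)x^2 - 129x + 324
so K g − 4·g = -6x^4 - 5x^3 = f ✓

the result is g(x) = (3/2)x^4 + (5/4)x^3 + (129/8)x^2 - (129/4)x + 81


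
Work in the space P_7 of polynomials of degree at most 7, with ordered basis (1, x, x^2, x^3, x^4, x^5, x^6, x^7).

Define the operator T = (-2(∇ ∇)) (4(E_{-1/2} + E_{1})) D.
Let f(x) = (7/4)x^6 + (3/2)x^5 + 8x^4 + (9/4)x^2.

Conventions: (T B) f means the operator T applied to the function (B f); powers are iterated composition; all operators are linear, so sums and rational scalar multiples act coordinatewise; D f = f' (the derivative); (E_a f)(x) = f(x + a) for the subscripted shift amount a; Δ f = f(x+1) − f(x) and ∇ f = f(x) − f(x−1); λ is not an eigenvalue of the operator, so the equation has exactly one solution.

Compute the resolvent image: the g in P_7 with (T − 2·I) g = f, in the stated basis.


write g with unknown coordinates in the stated basis and equate coefficients in (T − 2·I) g = f
solving from the highest basis element down gives g = -(7/8)x^6 - (3/4)x^5 - 4x^4 + 840x^3 - (12249/8)x^2 + 3483x - 84327/2
check: T g = 1680x^3 - 3060x^2 + 6966x - 84327
so T g − 2·g = (7/4)x^6 + (3/2)x^5 + 8x^4 + (9/4)x^2 = f ✓

g(x) = -(7/8)x^6 - (3/4)x^5 - 4x^4 + 840x^3 - (12249/8)x^2 + 3483x - 84327/2


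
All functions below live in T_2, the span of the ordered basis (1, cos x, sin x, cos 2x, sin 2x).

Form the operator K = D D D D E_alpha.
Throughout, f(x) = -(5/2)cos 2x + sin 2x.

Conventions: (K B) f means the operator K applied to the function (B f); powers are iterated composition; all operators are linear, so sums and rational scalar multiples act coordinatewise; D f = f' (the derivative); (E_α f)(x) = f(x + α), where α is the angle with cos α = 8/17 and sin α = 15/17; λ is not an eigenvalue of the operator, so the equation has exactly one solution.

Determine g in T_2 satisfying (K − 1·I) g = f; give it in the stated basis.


g(x) = (443/10590)cos 2x - (277/1765)sin 2x

write g with unknown coordinates in the stated basis and equate coefficients in (K − 1·I) g = f
solving from the highest basis element down gives g = (443/10590)cos 2x - (277/1765)sin 2x
check: K g = -(13016/5295)cos 2x + (1488/1765)sin 2x
so K g − 1·g = -(5/2)cos 2x + sin 2x = f ✓


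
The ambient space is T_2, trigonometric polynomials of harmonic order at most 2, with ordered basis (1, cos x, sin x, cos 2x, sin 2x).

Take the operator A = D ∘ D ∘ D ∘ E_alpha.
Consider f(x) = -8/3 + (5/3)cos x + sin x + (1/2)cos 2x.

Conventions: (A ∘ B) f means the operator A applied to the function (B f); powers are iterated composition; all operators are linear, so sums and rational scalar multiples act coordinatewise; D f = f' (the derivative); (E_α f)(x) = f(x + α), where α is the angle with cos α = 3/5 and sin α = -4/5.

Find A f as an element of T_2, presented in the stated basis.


g(x) = -(29/15)cos x + (1/5)sin x - (96/25)cos 2x - (28/25)sin 2x

E_alpha f = -8/3 + (1/5)cos x + (29/15)sin x - (7/50)cos 2x + (12/25)sin 2x
D E_alpha f = (29/15)cos x - (1/5)sin x + (24/25)cos 2x + (7/25)sin 2x
D D E_alpha f = -(1/5)cos x - (29/15)sin x + (14/25)cos 2x - (48/25)sin 2x
D (D ∘ D) E_alpha f = -(29/15)cos x + (1/5)sin x - (96/25)cos 2x - (28/25)sin 2x


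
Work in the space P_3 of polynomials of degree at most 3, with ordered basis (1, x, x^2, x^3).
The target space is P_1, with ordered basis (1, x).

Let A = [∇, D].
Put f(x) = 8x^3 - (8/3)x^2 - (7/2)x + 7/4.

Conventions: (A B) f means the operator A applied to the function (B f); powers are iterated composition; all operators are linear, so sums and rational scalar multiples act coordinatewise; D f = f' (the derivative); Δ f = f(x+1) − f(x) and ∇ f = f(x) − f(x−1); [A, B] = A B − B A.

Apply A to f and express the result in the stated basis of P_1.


g(x) = 0

D f = 24x^2 - (16/3)x - 7/2
∇ D f = 48x - 88/3
∇ f = 24x^2 - (88/3)x + 43/6
D ∇ f = 48x - 88/3
[∇, D] f = 0


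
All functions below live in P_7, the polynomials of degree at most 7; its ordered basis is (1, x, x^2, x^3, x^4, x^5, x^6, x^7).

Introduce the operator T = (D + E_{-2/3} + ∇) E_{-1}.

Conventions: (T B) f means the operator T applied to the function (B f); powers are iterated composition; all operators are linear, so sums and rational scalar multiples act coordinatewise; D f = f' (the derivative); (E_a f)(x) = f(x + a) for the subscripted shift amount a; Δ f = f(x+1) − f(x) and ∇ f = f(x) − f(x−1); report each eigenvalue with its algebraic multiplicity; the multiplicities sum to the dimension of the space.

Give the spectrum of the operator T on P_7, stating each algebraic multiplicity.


image of 1: 1
image of x: x + 1/3
image of x^2: x^2 + (2/3)x - 20/9
image of x^3: x^3 + x^2 - (20/3)x + 145/27
image of x^4: x^4 + (4/3)x^3 - (40/3)x^2 + (580/27)x - 914/81
image of x^5: x^5 + (5/3)x^4 - (200/9)x^3 + (1450/27)x^2 - (4570/81)x + 5623/243
image of x^6: x^6 + 2x^5 - (100/3)x^4 + (2900/27)x^3 - (4570/27)x^2 + (11246/81)x - 34676/729
image of x^7: x^7 + (7/3)x^6 - (140/3)x^5 + (5075/27)x^4 - (31990/81)x^3 + (39361/81)x^2 - (242732/729)x + 214933/2187
the matrix is upper triangular; its diagonal is (1, 1, 1, 1, 1, 1, 1, 1)
for a triangular matrix the eigenvalues are the diagonal entries, with algebraic multiplicity their repetition count

λ = 1 (multiplicity 8)


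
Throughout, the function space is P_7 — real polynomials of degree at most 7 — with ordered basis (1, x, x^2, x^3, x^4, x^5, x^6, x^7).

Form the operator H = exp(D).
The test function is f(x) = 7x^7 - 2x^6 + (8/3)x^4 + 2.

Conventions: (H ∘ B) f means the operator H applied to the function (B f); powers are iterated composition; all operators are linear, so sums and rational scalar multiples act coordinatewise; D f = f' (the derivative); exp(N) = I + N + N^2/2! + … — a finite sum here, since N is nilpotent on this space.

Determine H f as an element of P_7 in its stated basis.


the result is g(x) = 7x^7 + 47x^6 + 135x^5 + (653/3)x^4 + (647/3)x^3 + 133x^2 + (143/3)x + 29/3

order-1 term: 49x^6 - 12x^5 + (32/3)x^3
order-2 term: 147x^5 - 30x^4 + 16x^2
order-3 term: 245x^4 - 40x^3 + (32/3)x
order-4 term: 245x^3 - 30x^2 + 8/3
order-5 term: 147x^2 - 12x
order-6 term: 49x - 2
order-7 term: 7
the series for exp(D) f terminates at order 7
exp(D) f = 7x^7 + 47x^6 + 135x^5 + (653/3)x^4 + (647/3)x^3 + 133x^2 + (143/3)x + 29/3


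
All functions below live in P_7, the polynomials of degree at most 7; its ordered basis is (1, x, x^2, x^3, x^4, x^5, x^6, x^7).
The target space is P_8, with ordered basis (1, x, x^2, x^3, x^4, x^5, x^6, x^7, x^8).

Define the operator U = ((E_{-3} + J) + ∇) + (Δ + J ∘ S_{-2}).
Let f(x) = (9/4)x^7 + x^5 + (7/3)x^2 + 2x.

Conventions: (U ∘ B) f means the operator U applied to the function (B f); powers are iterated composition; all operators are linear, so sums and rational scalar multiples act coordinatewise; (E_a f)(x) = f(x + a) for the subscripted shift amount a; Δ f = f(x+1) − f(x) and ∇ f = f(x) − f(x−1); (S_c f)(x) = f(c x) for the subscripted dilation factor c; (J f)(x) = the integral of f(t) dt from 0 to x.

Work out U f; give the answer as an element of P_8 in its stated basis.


the result is g(x) = -(1143/32)x^8 + (9/4)x^7 - (251/12)x^6 + (1705/4)x^5 - (7895/4)x^4 + (233015/36)x^3 - (139631/12)x^2 + (142609/12)x - 20553/4

E_{-3} f = (9/4)x^7 - (189/4)x^6 + (1705/4)x^5 - (8565/4)x^4 + (25875/4)x^3 - (140993/12)x^2 + (47499/4)x - 20595/4
J f = (9/32)x^8 + (1/6)x^6 + (7/9)x^3 + x^2
(E_{-3} + J) f = (9/32)x^8 + (9/4)x^7 - (565/12)x^6 + (1705/4)x^5 - (8565/4)x^4 + (232903/36)x^3 - (140981/12)x^2 + (47499/4)x - 20595/4
∇ f = (63/4)x^6 - (189/4)x^5 + (335/4)x^4 - (355/4)x^3 + (229/4)x^2 - (193/12)x + 35/12
((E_{-3} + J) + ∇) f = (9/32)x^8 + (9/4)x^7 - (94/3)x^6 + 379x^5 - (4115/2)x^4 + (57427/9)x^3 - (70147/6)x^2 + (35576/3)x - 30875/6
Δ f = (63/4)x^6 + (189/4)x^5 + (335/4)x^4 + (355/4)x^3 + (229/4)x^2 + (305/12)x + 91/12
S_{-2} f = -288x^7 - 32x^5 + (28/3)x^2 - 4x
J S_{-2} f = -36x^8 - (16/3)x^6 + (28/9)x^3 - 2x^2
(Δ + J ∘ S_{-2}) f = -36x^8 + (125/12)x^6 + (189/4)x^5 + (335/4)x^4 + (3307/36)x^3 + (221/4)x^2 + (305/12)x + 91/12
(((E_{-3} + J) + ∇) + (Δ + J ∘ S_{-2})) f = -(1143/32)x^8 + (9/4)x^7 - (251/12)x^6 + (1705/4)x^5 - (7895/4)x^4 + (233015/36)x^3 - (139631/12)x^2 + (142609/12)x - 20553/4


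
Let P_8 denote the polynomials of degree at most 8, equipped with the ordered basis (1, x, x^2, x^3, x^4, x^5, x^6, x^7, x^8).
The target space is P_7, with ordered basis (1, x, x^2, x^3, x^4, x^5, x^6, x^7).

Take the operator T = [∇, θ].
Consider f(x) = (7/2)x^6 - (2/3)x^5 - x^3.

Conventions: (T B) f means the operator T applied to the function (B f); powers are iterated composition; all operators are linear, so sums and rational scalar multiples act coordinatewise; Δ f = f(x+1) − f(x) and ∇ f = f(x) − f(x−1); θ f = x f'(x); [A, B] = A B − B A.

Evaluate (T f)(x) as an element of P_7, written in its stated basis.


θ f = 21x^6 - (10/3)x^5 - 3x^3
∇ θ f = 126x^5 - (995/3)x^4 + (1360/3)x^3 - (1072/3)x^2 + (455/3)x - 82/3
∇ f = 21x^5 - (335/6)x^4 + (230/3)x^3 - (373/6)x^2 + (82/3)x - 31/6
θ ∇ f = 105x^5 - (670/3)x^4 + 230x^3 - (373/3)x^2 + (82/3)x
[∇, θ] f = 21x^5 - (325/3)x^4 + (670/3)x^3 - 233x^2 + (373/3)x - 82/3

g(x) = 21x^5 - (325/3)x^4 + (670/3)x^3 - 233x^2 + (373/3)x - 82/3


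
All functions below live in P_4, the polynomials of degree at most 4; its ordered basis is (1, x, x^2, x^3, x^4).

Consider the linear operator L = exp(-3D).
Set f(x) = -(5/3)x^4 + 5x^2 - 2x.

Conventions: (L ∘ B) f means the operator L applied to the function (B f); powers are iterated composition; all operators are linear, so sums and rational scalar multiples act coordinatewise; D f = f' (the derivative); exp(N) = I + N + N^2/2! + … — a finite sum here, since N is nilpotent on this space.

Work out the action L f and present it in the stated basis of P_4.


order-1 term: 20x^3 - 30x + 6
order-2 term: -90x^2 + 45
order-3 term: 180x
order-4 term: -135
the series for exp(-3D) f terminates at order 4
exp(-3D) f = -(5/3)x^4 + 20x^3 - 85x^2 + 148x - 84

the result is g(x) = -(5/3)x^4 + 20x^3 - 85x^2 + 148x - 84


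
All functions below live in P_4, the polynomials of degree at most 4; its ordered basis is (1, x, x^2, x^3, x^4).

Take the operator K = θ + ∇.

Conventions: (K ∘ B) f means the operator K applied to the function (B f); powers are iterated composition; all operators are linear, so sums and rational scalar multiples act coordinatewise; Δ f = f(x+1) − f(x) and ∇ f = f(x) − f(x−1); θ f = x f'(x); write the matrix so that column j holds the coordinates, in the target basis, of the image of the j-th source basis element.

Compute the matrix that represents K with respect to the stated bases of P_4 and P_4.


image of 1: 0
image of x: x + 1
image of x^2: 2x^2 + 2x - 1
image of x^3: 3x^3 + 3x^2 - 3x + 1
image of x^4: 4x^4 + 4x^3 - 6x^2 + 4x - 1
each image's coordinates form column j of the matrix

the matrix is [[0, 1, -1, 1, -1]; [0, 1, 2, -3, 4]; [0, 0, 2, 3, -6]; [0, 0, 0, 3, 4]; [0, 0, 0, 0, 4]] (rows listed top to bottom)


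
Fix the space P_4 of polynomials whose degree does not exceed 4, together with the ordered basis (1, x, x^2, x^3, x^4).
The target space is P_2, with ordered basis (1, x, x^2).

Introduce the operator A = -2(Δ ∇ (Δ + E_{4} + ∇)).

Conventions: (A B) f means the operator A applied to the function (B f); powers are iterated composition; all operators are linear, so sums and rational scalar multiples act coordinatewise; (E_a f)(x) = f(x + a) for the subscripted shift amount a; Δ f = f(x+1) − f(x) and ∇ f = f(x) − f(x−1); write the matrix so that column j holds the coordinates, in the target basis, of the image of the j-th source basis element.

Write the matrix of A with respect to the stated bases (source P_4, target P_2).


the matrix is [[0, 0, -4, -72, -388]; [0, 0, 0, -12, -288]; [0, 0, 0, 0, -24]] (rows listed top to bottom)

image of 1: 0
image of x: 0
image of x^2: -4
image of x^3: -12x - 72
image of x^4: -24x^2 - 288x - 388
each image's coordinates form column j of the matrix


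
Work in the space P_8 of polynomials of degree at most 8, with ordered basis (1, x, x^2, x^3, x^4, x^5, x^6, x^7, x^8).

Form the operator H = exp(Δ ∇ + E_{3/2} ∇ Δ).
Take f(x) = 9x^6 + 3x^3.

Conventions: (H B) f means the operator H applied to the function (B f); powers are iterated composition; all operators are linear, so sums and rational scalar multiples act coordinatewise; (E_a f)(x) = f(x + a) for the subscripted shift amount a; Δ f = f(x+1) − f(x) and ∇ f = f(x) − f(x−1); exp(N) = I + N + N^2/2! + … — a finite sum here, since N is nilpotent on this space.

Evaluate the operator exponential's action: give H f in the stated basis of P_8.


order-1 term: 540x^4 + 1620x^3 + 4185x^2 + 4491x + 16299/8
order-2 term: 6480x^2 + 19440x + 24030
order-3 term: 8640
the series for exp(Δ ∇ + E_{3/2} ∇ Δ) f terminates at order 3
exp(Δ ∇ + E_{3/2} ∇ Δ) f = 9x^6 + 540x^4 + 1623x^3 + 10665x^2 + 23931x + 277659/8

g(x) = 9x^6 + 540x^4 + 1623x^3 + 10665x^2 + 23931x + 277659/8


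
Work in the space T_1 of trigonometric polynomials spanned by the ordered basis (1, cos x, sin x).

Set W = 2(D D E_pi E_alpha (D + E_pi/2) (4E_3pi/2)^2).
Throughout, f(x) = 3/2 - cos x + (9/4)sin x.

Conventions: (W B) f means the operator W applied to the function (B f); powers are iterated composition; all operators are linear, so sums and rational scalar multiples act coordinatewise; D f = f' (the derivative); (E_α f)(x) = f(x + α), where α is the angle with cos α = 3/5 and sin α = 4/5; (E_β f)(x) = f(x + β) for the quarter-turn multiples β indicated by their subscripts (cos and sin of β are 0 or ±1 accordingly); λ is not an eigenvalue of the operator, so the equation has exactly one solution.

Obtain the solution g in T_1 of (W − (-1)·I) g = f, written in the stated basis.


write g with unknown coordinates in the stated basis and equate coefficients in (W − (-1)·I) g = f
solving from the highest basis element down gives g = 3/2 + (19/2333)cos x + (1039/27996)sin x
check: W g = -(2352/2333)cos x + (15488/6999)sin x
so W g − (-1)·g = 3/2 - cos x + (9/4)sin x = f ✓

the image equals g(x) = 3/2 + (19/2333)cos x + (1039/27996)sin x


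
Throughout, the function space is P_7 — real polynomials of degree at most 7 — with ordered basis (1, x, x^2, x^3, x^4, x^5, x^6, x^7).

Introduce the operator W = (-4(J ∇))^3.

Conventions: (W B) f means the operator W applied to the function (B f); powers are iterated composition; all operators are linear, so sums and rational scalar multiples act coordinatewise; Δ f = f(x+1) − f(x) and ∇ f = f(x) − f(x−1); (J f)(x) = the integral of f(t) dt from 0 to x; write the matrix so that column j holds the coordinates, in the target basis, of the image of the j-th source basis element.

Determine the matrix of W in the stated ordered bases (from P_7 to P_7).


image of 1: 0
image of x: -64x
image of x^2: -64x^2 + 192x
image of x^3: -64x^3 + 288x^2 - 480x
image of x^4: -64x^4 + 384x^3 - 960x^2 + 1152x
image of x^5: -64x^5 + 480x^4 - 1600x^3 + 2880x^2 - 2752x
image of x^6: -64x^6 + 576x^5 - 2400x^4 + 5760x^3 - 8256x^2 + 6624x
image of x^7: -64x^7 + 672x^6 - 3360x^5 + 10080x^4 - 19264x^3 + 23184x^2 - (48400/3)x
each image's coordinates form column j of the matrix

the matrix is [[0, 0, 0, 0, 0, 0, 0, 0]; [0, -64, 192, -480, 1152, -2752, 6624, -48400/3]; [0, 0, -64, 288, -960, 2880, -8256, 23184]; [0, 0, 0, -64, 384, -1600, 5760, -19264]; [0, 0, 0, 0, -64, 480, -2400, 10080]; [0, 0, 0, 0, 0, -64, 576, -3360]; [0, 0, 0, 0, 0, 0, -64, 672]; [0, 0, 0, 0, 0, 0, 0, -64]] (rows listed top to bottom)


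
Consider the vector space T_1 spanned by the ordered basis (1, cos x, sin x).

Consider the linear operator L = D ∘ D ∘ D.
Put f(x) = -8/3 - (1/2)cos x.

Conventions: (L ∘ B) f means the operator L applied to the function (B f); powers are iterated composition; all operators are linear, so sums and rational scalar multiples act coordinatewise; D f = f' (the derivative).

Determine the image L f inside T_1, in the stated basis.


D f = (1/2)sin x
D D f = (1/2)cos x
D D D f = -(1/2)sin x

the result is g(x) = -(1/2)sin x


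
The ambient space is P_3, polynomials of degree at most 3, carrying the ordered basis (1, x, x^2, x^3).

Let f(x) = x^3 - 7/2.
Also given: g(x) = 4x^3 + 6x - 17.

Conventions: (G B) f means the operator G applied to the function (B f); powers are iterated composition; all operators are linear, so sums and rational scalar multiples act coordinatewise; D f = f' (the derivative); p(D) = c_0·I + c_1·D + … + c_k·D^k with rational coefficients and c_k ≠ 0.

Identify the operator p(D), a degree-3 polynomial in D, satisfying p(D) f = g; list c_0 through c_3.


c_0 = 4, c_1 = 0, c_2 = 1, c_3 = -1/2

D^0 f = x^3 - 7/2
D^1 f = 3x^2
D^2 f = 6x
D^3 f = 6
matching coefficients of g against c_0 f + c_1 Df + … from the top degree down determines the c_i
solution: c_0 = 4, c_1 = 0, c_2 = 1, c_3 = -1/2


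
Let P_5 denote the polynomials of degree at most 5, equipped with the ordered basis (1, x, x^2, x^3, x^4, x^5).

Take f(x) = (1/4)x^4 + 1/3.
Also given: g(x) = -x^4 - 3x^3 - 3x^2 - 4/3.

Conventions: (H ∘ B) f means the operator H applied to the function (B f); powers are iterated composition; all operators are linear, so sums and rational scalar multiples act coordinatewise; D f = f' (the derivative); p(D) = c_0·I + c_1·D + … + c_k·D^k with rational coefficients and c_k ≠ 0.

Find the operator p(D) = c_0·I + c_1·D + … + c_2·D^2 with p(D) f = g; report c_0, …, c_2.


c_0 = -4, c_1 = -3, c_2 = -1

D^0 f = (1/4)x^4 + 1/3
D^1 f = x^3
D^2 f = 3x^2
matching coefficients of g against c_0 f + c_1 Df + … from the top degree down determines the c_i
solution: c_0 = -4, c_1 = -3, c_2 = -1


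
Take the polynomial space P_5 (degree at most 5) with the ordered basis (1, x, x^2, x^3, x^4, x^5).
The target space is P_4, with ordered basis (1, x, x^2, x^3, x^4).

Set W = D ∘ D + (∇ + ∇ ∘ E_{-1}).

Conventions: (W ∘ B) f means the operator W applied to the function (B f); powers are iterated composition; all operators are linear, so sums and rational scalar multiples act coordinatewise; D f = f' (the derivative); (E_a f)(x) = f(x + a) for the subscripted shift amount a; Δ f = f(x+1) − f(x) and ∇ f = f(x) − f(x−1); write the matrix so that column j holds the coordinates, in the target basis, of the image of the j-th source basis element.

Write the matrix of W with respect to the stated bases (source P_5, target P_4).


the matrix is [[0, 2, -2, 8, -16, 32]; [0, 0, 4, -6, 32, -80]; [0, 0, 0, 6, -12, 80]; [0, 0, 0, 0, 8, -20]; [0, 0, 0, 0, 0, 10]] (rows listed top to bottom)

image of 1: 0
image of x: 2
image of x^2: 4x - 2
image of x^3: 6x^2 - 6x + 8
image of x^4: 8x^3 - 12x^2 + 32x - 16
image of x^5: 10x^4 - 20x^3 + 80x^2 - 80x + 32
each image's coordinates form column j of the matrix


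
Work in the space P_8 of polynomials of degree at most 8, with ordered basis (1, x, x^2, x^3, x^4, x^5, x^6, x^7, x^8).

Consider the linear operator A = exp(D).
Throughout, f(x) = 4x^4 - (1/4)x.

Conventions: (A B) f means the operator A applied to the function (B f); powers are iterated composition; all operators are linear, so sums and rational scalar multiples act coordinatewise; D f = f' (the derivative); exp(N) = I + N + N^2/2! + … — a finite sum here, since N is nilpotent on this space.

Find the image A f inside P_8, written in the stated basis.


order-1 term: 16x^3 - 1/4
order-2 term: 24x^2
order-3 term: 16x
order-4 term: 4
the series for exp(D) f terminates at order 4
exp(D) f = 4x^4 + 16x^3 + 24x^2 + (63/4)x + 15/4

g(x) = 4x^4 + 16x^3 + 24x^2 + (63/4)x + 15/4
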